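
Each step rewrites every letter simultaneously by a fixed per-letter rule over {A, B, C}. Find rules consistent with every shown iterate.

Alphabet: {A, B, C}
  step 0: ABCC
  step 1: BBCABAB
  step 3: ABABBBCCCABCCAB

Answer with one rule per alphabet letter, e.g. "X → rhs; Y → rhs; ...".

A->BB, B->C, C->AB

  step 0 ⇒ step 1: ABCC ⇒ BB·C·AB·AB
    A ↦ BB
    B ↦ C
    C ↦ AB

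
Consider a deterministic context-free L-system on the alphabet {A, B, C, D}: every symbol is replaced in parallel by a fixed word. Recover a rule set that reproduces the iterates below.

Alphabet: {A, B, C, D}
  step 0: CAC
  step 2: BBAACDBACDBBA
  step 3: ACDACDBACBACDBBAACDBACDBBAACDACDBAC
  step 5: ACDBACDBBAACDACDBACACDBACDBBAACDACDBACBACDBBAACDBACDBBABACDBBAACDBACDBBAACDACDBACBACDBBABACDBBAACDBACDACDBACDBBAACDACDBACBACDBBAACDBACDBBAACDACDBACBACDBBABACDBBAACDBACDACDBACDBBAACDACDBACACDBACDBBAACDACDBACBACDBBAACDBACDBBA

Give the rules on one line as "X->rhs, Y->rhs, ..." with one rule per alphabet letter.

A->BAC, B->ACD, C->D, D->BBA

  step 2 ⇒ step 3: BBAACDBACDBBA ⇒ ACD·ACD·BAC·BAC·D·BBA·ACD·BAC·D·BBA·ACD·ACD·BAC
    A ↦ BAC
    B ↦ ACD
    C ↦ D
    D ↦ BBA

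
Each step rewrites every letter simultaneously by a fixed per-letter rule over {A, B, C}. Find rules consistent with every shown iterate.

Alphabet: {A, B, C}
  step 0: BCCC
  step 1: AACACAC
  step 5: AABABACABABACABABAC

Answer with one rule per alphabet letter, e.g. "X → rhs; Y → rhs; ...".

  step 0 ⇒ step 1: BCCC ⇒ A·AC·AC·AC
    B ↦ A
    C ↦ AC
    A ↦ B  (constrained at step 1)

A->B, B->A, C->AC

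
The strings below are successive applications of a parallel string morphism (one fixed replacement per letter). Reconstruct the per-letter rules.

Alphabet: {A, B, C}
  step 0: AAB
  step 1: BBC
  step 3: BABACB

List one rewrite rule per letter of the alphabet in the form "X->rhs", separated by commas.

A->B, B->C, C->BA

  step 0 ⇒ step 1: AAB ⇒ B·B·C
    A ↦ B
    B ↦ C
    C ↦ BA  (constrained at step 1)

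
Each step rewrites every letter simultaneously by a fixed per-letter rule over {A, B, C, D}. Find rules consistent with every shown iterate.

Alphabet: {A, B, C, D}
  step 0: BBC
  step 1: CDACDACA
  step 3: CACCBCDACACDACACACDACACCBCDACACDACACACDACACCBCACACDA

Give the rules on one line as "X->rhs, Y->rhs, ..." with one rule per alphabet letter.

  step 0 ⇒ step 1: BBC ⇒ CDA·CDA·CA
    B ↦ CDA
    C ↦ CA
    A ↦ CCB  (constrained at step 1)
    D ↦ BCB  (constrained at step 1)

A->CCB, B->CDA, C->CA, D->BCB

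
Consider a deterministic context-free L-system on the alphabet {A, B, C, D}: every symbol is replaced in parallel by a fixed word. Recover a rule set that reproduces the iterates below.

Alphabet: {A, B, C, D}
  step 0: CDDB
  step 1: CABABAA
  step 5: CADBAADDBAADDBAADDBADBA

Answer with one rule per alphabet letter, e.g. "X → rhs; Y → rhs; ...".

A->D, B->A, C->CA, D->BA

  step 0 ⇒ step 1: CDDB ⇒ CA·BA·BA·A
    B ↦ A
    C ↦ CA
    D ↦ BA
    A ↦ D  (constrained at step 1)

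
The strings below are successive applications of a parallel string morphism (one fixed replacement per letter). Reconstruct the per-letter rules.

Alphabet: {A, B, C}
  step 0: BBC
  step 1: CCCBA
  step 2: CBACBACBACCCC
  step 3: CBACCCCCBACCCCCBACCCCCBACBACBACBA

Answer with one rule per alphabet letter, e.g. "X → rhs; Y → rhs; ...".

A->CCC, B->C, C->CBA

  step 2 ⇒ step 3: CBACBACBACCCC ⇒ CBA·C·CCC·CBA·C·CCC·CBA·C·CCC·CBA·CBA·CBA·CBA
    A ↦ CCC
    B ↦ C
    C ↦ CBA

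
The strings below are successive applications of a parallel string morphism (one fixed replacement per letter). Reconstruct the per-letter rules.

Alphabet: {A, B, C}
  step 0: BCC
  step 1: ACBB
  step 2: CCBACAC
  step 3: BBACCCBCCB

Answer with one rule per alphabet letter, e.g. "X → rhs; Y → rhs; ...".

A->CC, B->AC, C->B

  step 2 ⇒ step 3: CCBACAC ⇒ B·B·AC·CC·B·CC·B
    A ↦ CC
    B ↦ AC
    C ↦ B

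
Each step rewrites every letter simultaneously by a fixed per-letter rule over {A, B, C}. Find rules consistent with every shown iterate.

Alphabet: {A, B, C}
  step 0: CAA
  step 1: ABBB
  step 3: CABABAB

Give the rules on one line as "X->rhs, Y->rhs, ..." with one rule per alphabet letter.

A->B, B->C, C->AB

  step 0 ⇒ step 1: CAA ⇒ AB·B·B
    A ↦ B
    C ↦ AB
    B ↦ C  (constrained at step 1)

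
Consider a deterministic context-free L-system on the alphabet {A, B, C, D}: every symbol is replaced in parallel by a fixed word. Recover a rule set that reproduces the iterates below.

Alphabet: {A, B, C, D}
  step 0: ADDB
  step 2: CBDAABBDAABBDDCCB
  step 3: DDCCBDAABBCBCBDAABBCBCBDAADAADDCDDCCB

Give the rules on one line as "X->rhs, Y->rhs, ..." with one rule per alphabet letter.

A->B, B->CB, C->DDC, D->DAA

  step 2 ⇒ step 3: CBDAABBDAABBDDCCB ⇒ DDC·CB·DAA·B·B·CB·CB·DAA·B·B·CB·CB·DAA·DAA·DDC·DDC·CB
    A ↦ B
    B ↦ CB
    C ↦ DDC
    D ↦ DAA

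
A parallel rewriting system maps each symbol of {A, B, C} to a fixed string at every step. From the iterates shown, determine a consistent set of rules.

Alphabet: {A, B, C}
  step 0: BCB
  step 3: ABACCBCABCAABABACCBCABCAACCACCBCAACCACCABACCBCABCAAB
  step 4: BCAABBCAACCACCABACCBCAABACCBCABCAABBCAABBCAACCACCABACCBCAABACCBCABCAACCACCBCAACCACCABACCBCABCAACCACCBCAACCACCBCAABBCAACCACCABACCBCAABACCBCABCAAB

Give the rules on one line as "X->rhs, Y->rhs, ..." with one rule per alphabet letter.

A->BCA, B->AB, C->ACC

  step 3 ⇒ step 4: ABACCBCABCAABABACCBCABCAACCACCBCAACCACCABACCBCABCAAB ⇒ BCA·AB·BCA·ACC·ACC·AB·ACC·BCA·AB·ACC·BCA·BCA·AB·BCA·AB·BCA·ACC·ACC·AB·ACC·BCA·AB·ACC·BCA·BCA·ACC·ACC·BCA·ACC·ACC·AB·ACC·BCA·BCA·ACC·ACC·BCA·ACC·ACC·BCA·AB·BCA·ACC·ACC·AB·ACC·BCA·AB·ACC·BCA·BCA·AB
    A ↦ BCA
    B ↦ AB
    C ↦ ACC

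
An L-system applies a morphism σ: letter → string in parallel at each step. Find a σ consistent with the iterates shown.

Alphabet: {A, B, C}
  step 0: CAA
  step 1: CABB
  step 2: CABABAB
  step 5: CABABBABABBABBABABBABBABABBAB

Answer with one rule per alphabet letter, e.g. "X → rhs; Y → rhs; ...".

  step 1 ⇒ step 2: CABB ⇒ CA·B·AB·AB
    A ↦ B
    B ↦ AB
    C ↦ CA

A->B, B->AB, C->CA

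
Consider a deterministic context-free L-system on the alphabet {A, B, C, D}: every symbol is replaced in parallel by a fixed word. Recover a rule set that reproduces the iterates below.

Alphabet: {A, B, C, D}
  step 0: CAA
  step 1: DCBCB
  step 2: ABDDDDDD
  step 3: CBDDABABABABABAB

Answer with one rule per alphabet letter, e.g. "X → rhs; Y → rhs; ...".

A->CB, B->DD, C->D, D->AB

  step 2 ⇒ step 3: ABDDDDDD ⇒ CB·DD·AB·AB·AB·AB·AB·AB
    A ↦ CB
    B ↦ DD
    D ↦ AB
  step 0 ⇒ step 1: CAA ⇒ D·CB·CB
    C ↦ D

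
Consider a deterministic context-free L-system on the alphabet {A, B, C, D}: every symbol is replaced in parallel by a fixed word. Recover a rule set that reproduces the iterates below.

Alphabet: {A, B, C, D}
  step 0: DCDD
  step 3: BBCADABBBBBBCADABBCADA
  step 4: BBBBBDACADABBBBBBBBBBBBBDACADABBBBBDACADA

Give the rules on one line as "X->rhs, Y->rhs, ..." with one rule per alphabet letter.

A->DA, B->BB, C->B, D->CA

  step 3 ⇒ step 4: BBCADABBBBBBCADABBCADA ⇒ BB·BB·B·DA·CA·DA·BB·BB·BB·BB·BB·BB·B·DA·CA·DA·BB·BB·B·DA·CA·DA
    A ↦ DA
    B ↦ BB
    C ↦ B
    D ↦ CA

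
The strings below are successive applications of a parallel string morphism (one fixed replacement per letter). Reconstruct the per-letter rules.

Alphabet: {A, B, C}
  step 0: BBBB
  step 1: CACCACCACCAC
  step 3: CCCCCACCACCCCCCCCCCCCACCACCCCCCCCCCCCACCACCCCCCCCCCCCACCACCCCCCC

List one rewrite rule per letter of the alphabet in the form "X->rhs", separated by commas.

  step 0 ⇒ step 1: BBBB ⇒ CAC·CAC·CAC·CAC
    B ↦ CAC
    A ↦ BBC  (constrained at step 1)
    C ↦ CC  (constrained at step 1)

A->BBC, B->CAC, C->CC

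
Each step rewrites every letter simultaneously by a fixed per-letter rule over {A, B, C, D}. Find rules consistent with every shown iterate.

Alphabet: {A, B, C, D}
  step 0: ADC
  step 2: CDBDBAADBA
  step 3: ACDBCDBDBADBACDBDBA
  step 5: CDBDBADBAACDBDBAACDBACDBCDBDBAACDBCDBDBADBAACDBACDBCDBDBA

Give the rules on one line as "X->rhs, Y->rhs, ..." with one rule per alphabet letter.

A->DBA, B->DB, C->A, D->C

  step 2 ⇒ step 3: CDBDBAADBA ⇒ A·C·DB·C·DB·DBA·DBA·C·DB·DBA
    A ↦ DBA
    B ↦ DB
    C ↦ A
    D ↦ C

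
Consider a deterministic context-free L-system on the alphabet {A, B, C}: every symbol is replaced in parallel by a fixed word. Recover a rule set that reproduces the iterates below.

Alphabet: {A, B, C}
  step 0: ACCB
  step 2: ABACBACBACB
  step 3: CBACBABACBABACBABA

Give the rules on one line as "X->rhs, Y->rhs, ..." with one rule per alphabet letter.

  step 2 ⇒ step 3: ABACBACBACB ⇒ CB·A·CB·AB·A·CB·AB·A·CB·AB·A
    A ↦ CB
    B ↦ A
    C ↦ AB

A->CB, B->A, C->AB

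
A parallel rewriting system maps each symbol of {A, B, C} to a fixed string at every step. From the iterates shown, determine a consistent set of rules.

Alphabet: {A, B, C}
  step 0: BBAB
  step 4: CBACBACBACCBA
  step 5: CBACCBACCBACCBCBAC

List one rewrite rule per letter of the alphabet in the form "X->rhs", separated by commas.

A->C, B->A, C->CB

  step 4 ⇒ step 5: CBACBACBACCBA ⇒ CB·A·C·CB·A·C·CB·A·C·CB·CB·A·C
    A ↦ C
    B ↦ A
    C ↦ CB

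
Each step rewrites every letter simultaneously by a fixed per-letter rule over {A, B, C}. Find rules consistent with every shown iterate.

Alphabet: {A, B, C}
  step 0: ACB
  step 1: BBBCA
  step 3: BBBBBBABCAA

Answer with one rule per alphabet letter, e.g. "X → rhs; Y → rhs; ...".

A->BB, B->A, C->BC

  step 0 ⇒ step 1: ACB ⇒ BB·BC·A
    A ↦ BB
    B ↦ A
    C ↦ BC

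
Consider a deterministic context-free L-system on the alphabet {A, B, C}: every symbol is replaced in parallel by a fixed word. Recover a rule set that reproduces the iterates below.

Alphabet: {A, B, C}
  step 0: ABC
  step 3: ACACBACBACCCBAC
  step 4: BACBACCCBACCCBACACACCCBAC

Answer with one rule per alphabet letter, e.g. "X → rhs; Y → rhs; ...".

A->B, B->CC, C->AC

  step 3 ⇒ step 4: ACACBACBACCCBAC ⇒ B·AC·B·AC·CC·B·AC·CC·B·AC·AC·AC·CC·B·AC
    A ↦ B
    B ↦ CC
    C ↦ AC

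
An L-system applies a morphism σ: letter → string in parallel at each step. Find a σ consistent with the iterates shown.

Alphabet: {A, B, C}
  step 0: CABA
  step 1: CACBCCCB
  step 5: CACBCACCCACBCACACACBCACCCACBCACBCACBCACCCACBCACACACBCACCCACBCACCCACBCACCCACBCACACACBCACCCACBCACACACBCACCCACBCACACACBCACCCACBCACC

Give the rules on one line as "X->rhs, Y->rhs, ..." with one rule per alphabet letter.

A->CB, B->CC, C->CA

  step 0 ⇒ step 1: CABA ⇒ CA·CB·CC·CB
    A ↦ CB
    B ↦ CC
    C ↦ CA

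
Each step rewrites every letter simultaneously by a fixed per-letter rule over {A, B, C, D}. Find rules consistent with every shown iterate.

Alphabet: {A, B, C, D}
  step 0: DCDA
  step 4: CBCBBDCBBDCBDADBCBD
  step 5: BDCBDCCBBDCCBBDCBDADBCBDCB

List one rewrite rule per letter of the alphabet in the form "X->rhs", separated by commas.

  step 4 ⇒ step 5: CBCBBDCBBDCBDADBCBD ⇒ BD·C·BD·C·C·B·BD·C·C·B·BD·C·B·DAD·B·C·BD·C·B
    A ↦ DAD
    B ↦ C
    C ↦ BD
    D ↦ B

A->DAD, B->C, C->BD, D->B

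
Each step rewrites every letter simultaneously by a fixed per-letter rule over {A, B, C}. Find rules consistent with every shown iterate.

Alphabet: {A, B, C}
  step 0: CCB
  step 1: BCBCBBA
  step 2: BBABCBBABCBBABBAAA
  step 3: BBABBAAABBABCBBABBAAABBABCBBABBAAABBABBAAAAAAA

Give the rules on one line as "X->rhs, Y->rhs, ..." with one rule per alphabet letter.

A->AA, B->BBA, C->BC

  step 2 ⇒ step 3: BBABCBBABCBBABBAAA ⇒ BBA·BBA·AA·BBA·BC·BBA·BBA·AA·BBA·BC·BBA·BBA·AA·BBA·BBA·AA·AA·AA
    A ↦ AA
    B ↦ BBA
    C ↦ BC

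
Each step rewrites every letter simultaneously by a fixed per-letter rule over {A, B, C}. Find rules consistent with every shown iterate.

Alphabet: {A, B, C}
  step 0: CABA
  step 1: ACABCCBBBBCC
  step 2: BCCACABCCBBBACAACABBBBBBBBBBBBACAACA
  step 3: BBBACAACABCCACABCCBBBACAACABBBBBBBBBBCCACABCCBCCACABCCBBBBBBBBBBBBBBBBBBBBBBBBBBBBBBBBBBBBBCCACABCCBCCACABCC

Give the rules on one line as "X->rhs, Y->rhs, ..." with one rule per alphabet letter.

  step 2 ⇒ step 3: BCCACABCCBBBACAACABBBBBBBBBBBBACAACA ⇒ BBB·ACA·ACA·BCC·ACA·BCC·BBB·ACA·ACA·BBB·BBB·BBB·BCC·ACA·BCC·BCC·ACA·BCC·BBB·BBB·BBB·BBB·BBB·BBB·BBB·BBB·BBB·BBB·BBB·BBB·BCC·ACA·BCC·BCC·ACA·BCC
    A ↦ BCC
    B ↦ BBB
    C ↦ ACA

A->BCC, B->BBB, C->ACA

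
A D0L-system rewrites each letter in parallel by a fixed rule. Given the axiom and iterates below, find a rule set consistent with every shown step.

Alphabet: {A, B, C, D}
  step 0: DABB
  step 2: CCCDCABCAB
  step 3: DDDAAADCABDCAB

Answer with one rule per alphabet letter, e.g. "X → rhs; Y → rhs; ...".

  step 2 ⇒ step 3: CCCDCABCAB ⇒ D·D·D·AAA·D·C·AB·D·C·AB
    A ↦ C
    B ↦ AB
    C ↦ D
    D ↦ AAA

A->C, B->AB, C->D, D->AAA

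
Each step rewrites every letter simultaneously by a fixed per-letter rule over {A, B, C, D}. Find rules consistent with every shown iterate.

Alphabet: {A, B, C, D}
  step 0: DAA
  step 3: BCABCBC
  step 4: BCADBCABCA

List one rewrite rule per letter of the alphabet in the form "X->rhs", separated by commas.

A->D, B->BC, C->A, D->B

  step 3 ⇒ step 4: BCABCBC ⇒ BC·A·D·BC·A·BC·A
    A ↦ D
    B ↦ BC
    C ↦ A
    D ↦ B  (constrained at step 0)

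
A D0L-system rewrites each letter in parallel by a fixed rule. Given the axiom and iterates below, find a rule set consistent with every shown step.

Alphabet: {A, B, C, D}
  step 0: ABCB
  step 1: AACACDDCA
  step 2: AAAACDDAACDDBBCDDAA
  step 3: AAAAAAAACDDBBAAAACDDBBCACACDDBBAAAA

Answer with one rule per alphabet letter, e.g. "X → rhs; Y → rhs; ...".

  step 2 ⇒ step 3: AAAACDDAACDDBBCDDAA ⇒ AA·AA·AA·AA·CDD·B·B·AA·AA·CDD·B·B·CA·CA·CDD·B·B·AA·AA
    A ↦ AA
    B ↦ CA
    C ↦ CDD
    D ↦ B

A->AA, B->CA, C->CDD, D->B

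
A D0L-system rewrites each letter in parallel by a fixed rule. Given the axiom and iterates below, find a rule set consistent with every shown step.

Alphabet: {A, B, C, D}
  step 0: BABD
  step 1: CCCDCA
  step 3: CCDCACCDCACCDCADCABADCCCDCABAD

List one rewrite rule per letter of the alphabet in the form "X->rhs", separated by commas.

A->C, B->C, C->BAD, D->DCA

  step 0 ⇒ step 1: BABD ⇒ C·C·C·DCA
    A ↦ C
    B ↦ C
    D ↦ DCA
    C ↦ BAD  (constrained at step 1)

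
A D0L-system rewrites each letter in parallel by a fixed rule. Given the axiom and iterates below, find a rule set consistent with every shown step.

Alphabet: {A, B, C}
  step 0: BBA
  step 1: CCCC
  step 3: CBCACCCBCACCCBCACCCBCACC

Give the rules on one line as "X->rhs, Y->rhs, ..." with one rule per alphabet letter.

  step 0 ⇒ step 1: BBA ⇒ C·C·CC
    A ↦ CC
    B ↦ C
    C ↦ BCA  (constrained at step 1)

A->CC, B->C, C->BCA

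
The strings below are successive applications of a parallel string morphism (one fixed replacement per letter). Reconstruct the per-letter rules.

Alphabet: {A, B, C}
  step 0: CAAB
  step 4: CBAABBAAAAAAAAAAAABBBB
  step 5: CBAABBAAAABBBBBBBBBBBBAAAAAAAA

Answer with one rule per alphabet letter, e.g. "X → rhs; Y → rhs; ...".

  step 4 ⇒ step 5: CBAABBAAAAAAAAAAAABBBB ⇒ CB·AA·B·B·AA·AA·B·B·B·B·B·B·B·B·B·B·B·B·AA·AA·AA·AA
    A ↦ B
    B ↦ AA
    C ↦ CB

A->B, B->AA, C->CB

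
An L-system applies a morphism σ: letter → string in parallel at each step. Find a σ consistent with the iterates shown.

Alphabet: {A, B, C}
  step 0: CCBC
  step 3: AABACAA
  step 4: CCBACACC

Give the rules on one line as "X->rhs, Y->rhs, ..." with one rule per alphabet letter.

A->C, B->BA, C->A

  step 3 ⇒ step 4: AABACAA ⇒ C·C·BA·C·A·C·C
    A ↦ C
    B ↦ BA
    C ↦ A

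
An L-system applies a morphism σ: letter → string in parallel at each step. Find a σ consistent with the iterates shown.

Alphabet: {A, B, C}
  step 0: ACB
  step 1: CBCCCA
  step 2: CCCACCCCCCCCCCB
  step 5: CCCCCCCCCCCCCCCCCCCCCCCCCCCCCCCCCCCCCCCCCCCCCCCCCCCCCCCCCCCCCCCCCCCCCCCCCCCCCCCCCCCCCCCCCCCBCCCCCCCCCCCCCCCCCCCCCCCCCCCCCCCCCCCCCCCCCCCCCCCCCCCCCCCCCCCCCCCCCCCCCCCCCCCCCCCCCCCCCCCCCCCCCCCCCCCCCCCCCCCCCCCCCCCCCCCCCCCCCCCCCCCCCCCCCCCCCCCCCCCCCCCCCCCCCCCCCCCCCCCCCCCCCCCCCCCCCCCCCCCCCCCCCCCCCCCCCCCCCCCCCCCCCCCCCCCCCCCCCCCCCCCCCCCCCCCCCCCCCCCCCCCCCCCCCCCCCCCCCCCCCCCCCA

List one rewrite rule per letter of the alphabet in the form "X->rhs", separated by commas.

A->CB, B->A, C->CCC

  step 1 ⇒ step 2: CBCCCA ⇒ CCC·A·CCC·CCC·CCC·CB
    A ↦ CB
    B ↦ A
    C ↦ CCC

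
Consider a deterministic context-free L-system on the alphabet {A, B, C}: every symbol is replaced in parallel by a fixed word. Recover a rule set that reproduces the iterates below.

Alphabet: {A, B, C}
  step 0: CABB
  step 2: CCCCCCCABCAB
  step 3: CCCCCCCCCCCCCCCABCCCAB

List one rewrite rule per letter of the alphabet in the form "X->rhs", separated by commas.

A->C, B->AB, C->CC

  step 2 ⇒ step 3: CCCCCCCABCAB ⇒ CC·CC·CC·CC·CC·CC·CC·C·AB·CC·C·AB
    A ↦ C
    B ↦ AB
    C ↦ CC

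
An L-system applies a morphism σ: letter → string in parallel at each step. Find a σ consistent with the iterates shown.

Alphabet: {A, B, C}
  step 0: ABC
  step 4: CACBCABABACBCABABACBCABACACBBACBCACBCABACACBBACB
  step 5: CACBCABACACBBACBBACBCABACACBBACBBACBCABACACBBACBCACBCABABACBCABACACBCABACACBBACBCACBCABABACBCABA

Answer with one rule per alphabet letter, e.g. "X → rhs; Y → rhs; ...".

  step 4 ⇒ step 5: CACBCABABACBCABABACBCABACACBBACBCACBCABACACBBACB ⇒ CA·CB·CA·BA·CA·CB·BA·CB·BA·CB·CA·BA·CA·CB·BA·CB·BA·CB·CA·BA·CA·CB·BA·CB·CA·CB·CA·BA·BA·CB·CA·BA·CA·CB·CA·BA·CA·CB·BA·CB·CA·CB·CA·BA·BA·CB·CA·BA
    A ↦ CB
    B ↦ BA
    C ↦ CA

A->CB, B->BA, C->CA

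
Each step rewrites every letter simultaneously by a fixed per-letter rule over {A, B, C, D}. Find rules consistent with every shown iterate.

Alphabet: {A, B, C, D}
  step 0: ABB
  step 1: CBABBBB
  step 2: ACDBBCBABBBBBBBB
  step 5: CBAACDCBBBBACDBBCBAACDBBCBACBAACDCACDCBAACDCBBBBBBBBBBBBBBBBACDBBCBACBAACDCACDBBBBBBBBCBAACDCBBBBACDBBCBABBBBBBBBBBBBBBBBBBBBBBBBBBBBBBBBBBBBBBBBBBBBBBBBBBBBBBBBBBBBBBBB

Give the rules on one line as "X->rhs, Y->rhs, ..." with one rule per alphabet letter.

A->CBA, B->BB, C->ACD, D->C

  step 1 ⇒ step 2: CBABBBB ⇒ ACD·BB·CBA·BB·BB·BB·BB
    A ↦ CBA
    B ↦ BB
    C ↦ ACD
    D ↦ C  (constrained at step 2)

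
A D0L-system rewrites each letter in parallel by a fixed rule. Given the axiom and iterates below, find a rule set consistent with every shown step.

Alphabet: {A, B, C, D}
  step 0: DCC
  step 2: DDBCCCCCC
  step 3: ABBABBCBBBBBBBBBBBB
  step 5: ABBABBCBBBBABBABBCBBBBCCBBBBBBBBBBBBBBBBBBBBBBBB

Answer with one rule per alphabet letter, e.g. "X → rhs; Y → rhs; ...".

  step 2 ⇒ step 3: DDBCCCCCC ⇒ ABB·ABB·C·BB·BB·BB·BB·BB·BB
    B ↦ C
    C ↦ BB
    D ↦ ABB
    A ↦ DDB  (constrained at step 3)

A->DDB, B->C, C->BB, D->ABB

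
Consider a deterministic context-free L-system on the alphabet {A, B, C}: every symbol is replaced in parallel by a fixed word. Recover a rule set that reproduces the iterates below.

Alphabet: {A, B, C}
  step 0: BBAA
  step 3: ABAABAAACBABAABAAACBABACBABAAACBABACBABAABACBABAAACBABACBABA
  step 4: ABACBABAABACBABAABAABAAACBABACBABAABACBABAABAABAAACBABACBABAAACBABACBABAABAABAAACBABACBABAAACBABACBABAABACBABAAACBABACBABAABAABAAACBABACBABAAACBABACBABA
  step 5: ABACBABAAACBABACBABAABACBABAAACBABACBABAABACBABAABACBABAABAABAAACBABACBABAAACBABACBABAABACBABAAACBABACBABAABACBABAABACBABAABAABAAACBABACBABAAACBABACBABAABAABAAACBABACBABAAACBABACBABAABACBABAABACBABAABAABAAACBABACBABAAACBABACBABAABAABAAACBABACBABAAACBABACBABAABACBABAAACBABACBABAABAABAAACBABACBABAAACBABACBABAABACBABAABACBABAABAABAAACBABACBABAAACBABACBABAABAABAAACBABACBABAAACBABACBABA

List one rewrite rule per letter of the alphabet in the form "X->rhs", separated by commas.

  step 4 ⇒ step 5: ABACBABAABACBABAABAABAAACBABACBABAABACBABAABAABAAACBABACBABAAACBABACBABAABAABAAACBABACBABAAACBABACBABAABACBABAAACBABACBABAABAABAAACBABACBABAAACBABACBABA ⇒ ABA·CB·ABA·AA·CB·ABA·CB·ABA·ABA·CB·ABA·AA·CB·ABA·CB·ABA·ABA·CB·ABA·ABA·CB·ABA·ABA·ABA·AA·CB·ABA·CB·ABA·AA·CB·ABA·CB·ABA·ABA·CB·ABA·AA·CB·ABA·CB·ABA·ABA·CB·ABA·ABA·CB·ABA·ABA·ABA·AA·CB·ABA·CB·ABA·AA·CB·ABA·CB·ABA·ABA·ABA·AA·CB·ABA·CB·ABA·AA·CB·ABA·CB·ABA·ABA·CB·ABA·ABA·CB·ABA·ABA·ABA·AA·CB·ABA·CB·ABA·AA·CB·ABA·CB·ABA·ABA·ABA·AA·CB·ABA·CB·ABA·AA·CB·ABA·CB·ABA·ABA·CB·ABA·AA·CB·ABA·CB·ABA·ABA·ABA·AA·CB·ABA·CB·ABA·AA·CB·ABA·CB·ABA·ABA·CB·ABA·ABA·CB·ABA·ABA·ABA·AA·CB·ABA·CB·ABA·AA·CB·ABA·CB·ABA·ABA·ABA·AA·CB·ABA·CB·ABA·AA·CB·ABA·CB·ABA
    A ↦ ABA
    B ↦ CB
    C ↦ AA

A->ABA, B->CB, C->AA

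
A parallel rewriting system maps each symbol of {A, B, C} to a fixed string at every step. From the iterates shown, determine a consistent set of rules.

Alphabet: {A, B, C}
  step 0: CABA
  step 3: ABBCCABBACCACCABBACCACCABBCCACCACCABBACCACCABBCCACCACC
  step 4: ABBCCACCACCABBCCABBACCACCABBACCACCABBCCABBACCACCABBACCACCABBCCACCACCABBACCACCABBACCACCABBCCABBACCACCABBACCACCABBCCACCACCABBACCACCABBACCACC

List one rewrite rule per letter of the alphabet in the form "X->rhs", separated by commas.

A->ABB, B->C, C->ACC

  step 3 ⇒ step 4: ABBCCABBACCACCABBACCACCABBCCACCACCABBACCACCABBCCACCACC ⇒ ABB·C·C·ACC·ACC·ABB·C·C·ABB·ACC·ACC·ABB·ACC·ACC·ABB·C·C·ABB·ACC·ACC·ABB·ACC·ACC·ABB·C·C·ACC·ACC·ABB·ACC·ACC·ABB·ACC·ACC·ABB·C·C·ABB·ACC·ACC·ABB·ACC·ACC·ABB·C·C·ACC·ACC·ABB·ACC·ACC·ABB·ACC·ACC
    A ↦ ABB
    B ↦ C
    C ↦ ACC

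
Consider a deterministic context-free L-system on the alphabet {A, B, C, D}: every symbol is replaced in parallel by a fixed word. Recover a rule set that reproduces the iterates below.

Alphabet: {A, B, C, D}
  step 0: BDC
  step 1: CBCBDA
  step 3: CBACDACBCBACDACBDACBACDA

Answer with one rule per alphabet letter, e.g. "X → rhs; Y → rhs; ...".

A->AC, B->CB, C->DA, D->CB

  step 0 ⇒ step 1: BDC ⇒ CB·CB·DA
    B ↦ CB
    C ↦ DA
    D ↦ CB
    A ↦ AC  (constrained at step 1)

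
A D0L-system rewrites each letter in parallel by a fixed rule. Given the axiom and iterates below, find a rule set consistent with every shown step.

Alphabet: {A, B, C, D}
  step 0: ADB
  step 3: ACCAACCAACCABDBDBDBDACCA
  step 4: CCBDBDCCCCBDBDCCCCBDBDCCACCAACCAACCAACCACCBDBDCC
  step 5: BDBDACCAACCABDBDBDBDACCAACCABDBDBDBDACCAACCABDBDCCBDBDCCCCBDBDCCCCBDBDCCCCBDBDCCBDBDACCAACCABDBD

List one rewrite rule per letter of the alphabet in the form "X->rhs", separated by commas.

  step 4 ⇒ step 5: CCBDBDCCCCBDBDCCCCBDBDCCACCAACCAACCAACCACCBDBDCC ⇒ BD·BD·AC·CA·AC·CA·BD·BD·BD·BD·AC·CA·AC·CA·BD·BD·BD·BD·AC·CA·AC·CA·BD·BD·CC·BD·BD·CC·CC·BD·BD·CC·CC·BD·BD·CC·CC·BD·BD·CC·BD·BD·AC·CA·AC·CA·BD·BD
    A ↦ CC
    B ↦ AC
    C ↦ BD
    D ↦ CA

A->CC, B->AC, C->BD, D->CA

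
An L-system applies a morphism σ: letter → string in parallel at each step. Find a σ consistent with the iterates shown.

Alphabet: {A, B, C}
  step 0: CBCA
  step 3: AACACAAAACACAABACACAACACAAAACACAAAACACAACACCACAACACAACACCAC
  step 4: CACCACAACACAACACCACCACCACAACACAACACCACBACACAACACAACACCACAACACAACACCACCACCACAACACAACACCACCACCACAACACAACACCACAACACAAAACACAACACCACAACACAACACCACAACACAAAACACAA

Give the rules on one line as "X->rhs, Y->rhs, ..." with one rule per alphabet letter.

  step 3 ⇒ step 4: AACACAAAACACAABACACAACACAAAACACAAAACACAACACCACAACACAACACCAC ⇒ CAC·CAC·AA·CAC·AA·CAC·CAC·CAC·CAC·AA·CAC·AA·CAC·CAC·BA·CAC·AA·CAC·AA·CAC·CAC·AA·CAC·AA·CAC·CAC·CAC·CAC·AA·CAC·AA·CAC·CAC·CAC·CAC·AA·CAC·AA·CAC·CAC·AA·CAC·AA·AA·CAC·AA·CAC·CAC·AA·CAC·AA·CAC·CAC·AA·CAC·AA·AA·CAC·AA
    A ↦ CAC
    B ↦ BA
    C ↦ AA

A->CAC, B->BA, C->AA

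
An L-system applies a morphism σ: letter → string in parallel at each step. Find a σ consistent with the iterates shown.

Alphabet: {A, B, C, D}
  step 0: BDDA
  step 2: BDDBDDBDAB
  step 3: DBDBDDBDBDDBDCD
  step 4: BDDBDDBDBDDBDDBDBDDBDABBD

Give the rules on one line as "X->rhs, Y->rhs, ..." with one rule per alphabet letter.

A->C, B->D, C->AB, D->BD

  step 3 ⇒ step 4: DBDBDDBDBDDBDCD ⇒ BD·D·BD·D·BD·BD·D·BD·D·BD·BD·D·BD·AB·BD
    B ↦ D
    C ↦ AB
    D ↦ BD
  step 2 ⇒ step 3: BDDBDDBDAB ⇒ D·BD·BD·D·BD·BD·D·BD·C·D
    A ↦ C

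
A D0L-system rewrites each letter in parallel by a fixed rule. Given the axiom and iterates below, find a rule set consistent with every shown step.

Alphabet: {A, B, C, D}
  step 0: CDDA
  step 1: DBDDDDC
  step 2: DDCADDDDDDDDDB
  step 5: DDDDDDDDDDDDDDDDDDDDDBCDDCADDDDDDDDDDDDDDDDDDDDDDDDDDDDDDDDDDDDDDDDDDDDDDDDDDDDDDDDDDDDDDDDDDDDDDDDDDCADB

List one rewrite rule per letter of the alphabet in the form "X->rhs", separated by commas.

A->C, B->CA, C->DB, D->DD

  step 1 ⇒ step 2: DBDDDDC ⇒ DD·CA·DD·DD·DD·DD·DB
    B ↦ CA
    C ↦ DB
    D ↦ DD
  step 0 ⇒ step 1: CDDA ⇒ DB·DD·DD·C
    A ↦ C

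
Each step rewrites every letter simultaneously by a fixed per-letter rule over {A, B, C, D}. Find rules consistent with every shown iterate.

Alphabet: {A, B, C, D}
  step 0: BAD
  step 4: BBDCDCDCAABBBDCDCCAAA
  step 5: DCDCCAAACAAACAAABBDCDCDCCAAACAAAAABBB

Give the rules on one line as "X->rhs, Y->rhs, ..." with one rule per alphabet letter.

  step 4 ⇒ step 5: BBDCDCDCAABBBDCDCCAAA ⇒ DC·DC·CA·AA·CA·AA·CA·AA·B·B·DC·DC·DC·CA·AA·CA·AA·AA·B·B·B
    A ↦ B
    B ↦ DC
    C ↦ AA
    D ↦ CA

A->B, B->DC, C->AA, D->CA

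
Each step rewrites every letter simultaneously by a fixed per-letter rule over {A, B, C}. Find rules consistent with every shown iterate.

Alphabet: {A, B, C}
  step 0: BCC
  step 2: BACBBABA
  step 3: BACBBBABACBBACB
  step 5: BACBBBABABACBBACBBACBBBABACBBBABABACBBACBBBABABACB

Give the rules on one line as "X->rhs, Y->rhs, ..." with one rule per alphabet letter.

  step 2 ⇒ step 3: BACBBABA ⇒ BA·CB·B·BA·BA·CB·BA·CB
    A ↦ CB
    B ↦ BA
    C ↦ B

A->CB, B->BA, C->B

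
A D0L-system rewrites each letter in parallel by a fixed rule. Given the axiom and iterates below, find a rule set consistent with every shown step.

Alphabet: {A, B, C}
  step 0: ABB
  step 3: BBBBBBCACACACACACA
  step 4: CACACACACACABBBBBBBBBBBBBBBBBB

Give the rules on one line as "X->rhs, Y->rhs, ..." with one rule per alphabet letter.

  step 3 ⇒ step 4: BBBBBBCACACACACACA ⇒ CA·CA·CA·CA·CA·CA·B·BB·B·BB·B·BB·B·BB·B·BB·B·BB
    A ↦ BB
    B ↦ CA
    C ↦ B

A->BB, B->CA, C->B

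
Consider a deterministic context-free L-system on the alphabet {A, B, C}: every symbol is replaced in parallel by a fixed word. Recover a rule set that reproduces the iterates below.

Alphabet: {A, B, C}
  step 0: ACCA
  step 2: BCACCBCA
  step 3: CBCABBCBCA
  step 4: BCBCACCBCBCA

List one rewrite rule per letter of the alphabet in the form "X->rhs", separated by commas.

A->CA, B->C, C->B

  step 3 ⇒ step 4: CBCABBCBCA ⇒ B·C·B·CA·C·C·B·C·B·CA
    A ↦ CA
    B ↦ C
    C ↦ B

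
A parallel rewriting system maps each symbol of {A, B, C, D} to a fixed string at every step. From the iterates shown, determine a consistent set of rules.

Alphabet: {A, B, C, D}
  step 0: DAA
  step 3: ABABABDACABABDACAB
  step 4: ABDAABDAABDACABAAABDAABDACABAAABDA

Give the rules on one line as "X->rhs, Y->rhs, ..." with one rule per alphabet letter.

  step 3 ⇒ step 4: ABABABDACABABDACAB ⇒ AB·DA·AB·DA·AB·DA·C·AB·AA·AB·DA·AB·DA·C·AB·AA·AB·DA
    A ↦ AB
    B ↦ DA
    C ↦ AA
    D ↦ C

A->AB, B->DA, C->AA, D->C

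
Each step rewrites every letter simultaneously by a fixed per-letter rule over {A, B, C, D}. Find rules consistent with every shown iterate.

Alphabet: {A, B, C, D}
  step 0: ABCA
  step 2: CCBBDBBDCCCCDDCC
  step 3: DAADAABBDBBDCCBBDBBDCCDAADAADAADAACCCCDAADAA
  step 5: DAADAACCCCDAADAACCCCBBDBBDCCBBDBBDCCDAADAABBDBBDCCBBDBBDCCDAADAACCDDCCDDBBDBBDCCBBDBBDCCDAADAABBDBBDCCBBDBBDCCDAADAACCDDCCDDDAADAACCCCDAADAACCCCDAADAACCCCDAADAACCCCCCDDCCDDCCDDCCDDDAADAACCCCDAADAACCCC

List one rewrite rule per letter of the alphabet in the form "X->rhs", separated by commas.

A->D, B->BBD, C->DAA, D->CC

  step 2 ⇒ step 3: CCBBDBBDCCCCDDCC ⇒ DAA·DAA·BBD·BBD·CC·BBD·BBD·CC·DAA·DAA·DAA·DAA·CC·CC·DAA·DAA
    B ↦ BBD
    C ↦ DAA
    D ↦ CC
    A ↦ D  (constrained at step 0)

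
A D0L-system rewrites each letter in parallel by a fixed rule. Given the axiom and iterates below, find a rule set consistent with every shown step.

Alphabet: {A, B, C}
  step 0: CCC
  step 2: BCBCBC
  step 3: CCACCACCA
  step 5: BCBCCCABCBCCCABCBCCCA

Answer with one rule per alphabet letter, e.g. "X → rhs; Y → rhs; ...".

  step 2 ⇒ step 3: BCBCBC ⇒ CC·A·CC·A·CC·A
    B ↦ CC
    C ↦ A
    A ↦ BC  (constrained at step 3)

A->BC, B->CC, C->A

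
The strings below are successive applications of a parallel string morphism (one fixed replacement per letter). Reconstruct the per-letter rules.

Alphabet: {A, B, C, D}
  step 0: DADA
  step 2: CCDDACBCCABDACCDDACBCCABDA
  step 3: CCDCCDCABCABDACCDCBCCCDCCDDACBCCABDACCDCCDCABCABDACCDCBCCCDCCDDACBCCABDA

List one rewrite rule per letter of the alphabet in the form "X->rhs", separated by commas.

A->DA, B->CBC, C->CCD, D->CAB

  step 2 ⇒ step 3: CCDDACBCCABDACCDDACBCCABDA ⇒ CCD·CCD·CAB·CAB·DA·CCD·CBC·CCD·CCD·DA·CBC·CAB·DA·CCD·CCD·CAB·CAB·DA·CCD·CBC·CCD·CCD·DA·CBC·CAB·DA
    A ↦ DA
    B ↦ CBC
    C ↦ CCD
    D ↦ CAB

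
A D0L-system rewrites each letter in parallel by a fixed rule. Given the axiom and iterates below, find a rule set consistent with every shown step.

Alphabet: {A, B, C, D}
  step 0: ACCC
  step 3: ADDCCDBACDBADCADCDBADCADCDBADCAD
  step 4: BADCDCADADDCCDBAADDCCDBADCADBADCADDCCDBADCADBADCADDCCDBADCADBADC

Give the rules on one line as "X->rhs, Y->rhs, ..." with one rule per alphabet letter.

A->BA, B->CD, C->AD, D->DC

  step 3 ⇒ step 4: ADDCCDBACDBADCADCDBADCADCDBADCAD ⇒ BA·DC·DC·AD·AD·DC·CD·BA·AD·DC·CD·BA·DC·AD·BA·DC·AD·DC·CD·BA·DC·AD·BA·DC·AD·DC·CD·BA·DC·AD·BA·DC
    A ↦ BA
    B ↦ CD
    C ↦ AD
    D ↦ DC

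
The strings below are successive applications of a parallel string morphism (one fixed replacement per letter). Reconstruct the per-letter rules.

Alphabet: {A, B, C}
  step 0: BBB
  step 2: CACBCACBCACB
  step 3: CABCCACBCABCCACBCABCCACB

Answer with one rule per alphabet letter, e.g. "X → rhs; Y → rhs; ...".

  step 2 ⇒ step 3: CACBCACBCACB ⇒ CA·BC·CA·CB·CA·BC·CA·CB·CA·BC·CA·CB
    A ↦ BC
    B ↦ CB
    C ↦ CA

A->BC, B->CB, C->CA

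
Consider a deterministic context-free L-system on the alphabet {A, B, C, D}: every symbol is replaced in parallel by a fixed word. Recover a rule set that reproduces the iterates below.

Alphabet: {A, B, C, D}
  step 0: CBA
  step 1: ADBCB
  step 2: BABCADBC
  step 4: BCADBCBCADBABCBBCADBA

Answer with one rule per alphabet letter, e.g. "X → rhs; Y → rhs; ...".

A->B, B->BC, C->AD, D->A

  step 1 ⇒ step 2: ADBCB ⇒ B·A·BC·AD·BC
    A ↦ B
    B ↦ BC
    C ↦ AD
    D ↦ A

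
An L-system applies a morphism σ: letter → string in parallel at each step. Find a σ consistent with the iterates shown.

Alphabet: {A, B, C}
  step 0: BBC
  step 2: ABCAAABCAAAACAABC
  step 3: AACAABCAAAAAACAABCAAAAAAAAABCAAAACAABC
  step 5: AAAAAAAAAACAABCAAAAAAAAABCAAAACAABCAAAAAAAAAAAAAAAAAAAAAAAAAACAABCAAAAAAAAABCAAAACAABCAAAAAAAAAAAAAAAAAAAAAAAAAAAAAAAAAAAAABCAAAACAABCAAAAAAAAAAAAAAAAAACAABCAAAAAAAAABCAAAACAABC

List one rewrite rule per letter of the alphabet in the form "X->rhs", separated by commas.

A->AA, B->CA, C->ABC

  step 2 ⇒ step 3: ABCAAABCAAAACAABC ⇒ AA·CA·ABC·AA·AA·AA·CA·ABC·AA·AA·AA·AA·ABC·AA·AA·CA·ABC
    A ↦ AA
    B ↦ CA
    C ↦ ABC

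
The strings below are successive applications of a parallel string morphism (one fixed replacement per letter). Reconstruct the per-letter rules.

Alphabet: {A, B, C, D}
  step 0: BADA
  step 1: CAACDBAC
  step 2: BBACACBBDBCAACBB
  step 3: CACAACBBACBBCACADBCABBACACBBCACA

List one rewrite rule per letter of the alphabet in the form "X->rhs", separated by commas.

  step 2 ⇒ step 3: BBACACBBDBCAACBB ⇒ CA·CA·AC·BB·AC·BB·CA·CA·DB·CA·BB·AC·AC·BB·CA·CA
    A ↦ AC
    B ↦ CA
    C ↦ BB
    D ↦ DB

A->AC, B->CA, C->BB, D->DB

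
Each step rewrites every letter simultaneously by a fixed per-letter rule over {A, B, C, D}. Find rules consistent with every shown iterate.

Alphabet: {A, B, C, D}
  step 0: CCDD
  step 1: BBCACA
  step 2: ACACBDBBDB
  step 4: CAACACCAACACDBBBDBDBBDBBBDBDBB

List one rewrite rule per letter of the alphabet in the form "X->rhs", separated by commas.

  step 1 ⇒ step 2: BBCACA ⇒ AC·AC·B·DB·B·DB
    A ↦ DB
    B ↦ AC
    C ↦ B
  step 0 ⇒ step 1: CCDD ⇒ B·B·CA·CA
    D ↦ CA

A->DB, B->AC, C->B, D->CA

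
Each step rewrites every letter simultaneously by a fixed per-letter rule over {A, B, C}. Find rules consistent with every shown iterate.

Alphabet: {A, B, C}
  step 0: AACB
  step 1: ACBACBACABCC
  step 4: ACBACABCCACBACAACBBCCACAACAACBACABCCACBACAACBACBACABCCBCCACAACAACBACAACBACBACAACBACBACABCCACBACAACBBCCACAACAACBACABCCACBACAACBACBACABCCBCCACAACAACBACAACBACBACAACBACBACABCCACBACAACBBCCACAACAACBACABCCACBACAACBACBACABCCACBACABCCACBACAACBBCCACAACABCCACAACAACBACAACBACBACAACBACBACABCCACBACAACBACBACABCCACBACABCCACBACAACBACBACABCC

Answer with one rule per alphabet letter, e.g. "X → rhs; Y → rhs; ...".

  step 0 ⇒ step 1: AACB ⇒ ACB·ACB·ACA·BCC
    A ↦ ACB
    B ↦ BCC
    C ↦ ACA

A->ACB, B->BCC, C->ACA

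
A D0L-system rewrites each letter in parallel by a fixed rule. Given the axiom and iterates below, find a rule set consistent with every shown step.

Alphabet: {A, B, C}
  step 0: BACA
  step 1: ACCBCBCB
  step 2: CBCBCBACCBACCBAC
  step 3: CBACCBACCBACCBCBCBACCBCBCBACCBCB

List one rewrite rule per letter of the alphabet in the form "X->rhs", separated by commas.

A->CB, B->AC, C->CB

  step 2 ⇒ step 3: CBCBCBACCBACCBAC ⇒ CB·AC·CB·AC·CB·AC·CB·CB·CB·AC·CB·CB·CB·AC·CB·CB
    A ↦ CB
    B ↦ AC
    C ↦ CB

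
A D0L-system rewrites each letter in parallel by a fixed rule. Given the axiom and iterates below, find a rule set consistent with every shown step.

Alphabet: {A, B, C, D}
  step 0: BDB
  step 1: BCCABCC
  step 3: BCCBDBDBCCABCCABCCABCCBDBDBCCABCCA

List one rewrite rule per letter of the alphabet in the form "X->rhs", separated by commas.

A->BD, B->BCC, C->BD, D->A

  step 0 ⇒ step 1: BDB ⇒ BCC·A·BCC
    B ↦ BCC
    D ↦ A
    A ↦ BD  (constrained at step 1)
    C ↦ BD  (constrained at step 1)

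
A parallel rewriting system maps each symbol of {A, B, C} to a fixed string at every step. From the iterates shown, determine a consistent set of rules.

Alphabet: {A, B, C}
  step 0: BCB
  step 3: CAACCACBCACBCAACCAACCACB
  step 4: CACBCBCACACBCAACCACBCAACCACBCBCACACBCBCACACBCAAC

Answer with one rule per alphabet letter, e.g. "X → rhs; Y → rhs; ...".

A->CB, B->AC, C->CA

  step 3 ⇒ step 4: CAACCACBCACBCAACCAACCACB ⇒ CA·CB·CB·CA·CA·CB·CA·AC·CA·CB·CA·AC·CA·CB·CB·CA·CA·CB·CB·CA·CA·CB·CA·AC
    A ↦ CB
    B ↦ AC
    C ↦ CA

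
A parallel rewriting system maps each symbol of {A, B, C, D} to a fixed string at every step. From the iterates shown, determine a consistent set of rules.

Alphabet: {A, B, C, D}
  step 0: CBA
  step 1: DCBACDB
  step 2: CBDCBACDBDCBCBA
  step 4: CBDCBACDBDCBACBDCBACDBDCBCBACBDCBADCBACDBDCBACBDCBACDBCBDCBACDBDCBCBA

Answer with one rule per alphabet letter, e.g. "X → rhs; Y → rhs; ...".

  step 1 ⇒ step 2: DCBACDB ⇒ CB·DCB·A·CDB·DCB·CB·A
    A ↦ CDB
    B ↦ A
    C ↦ DCB
    D ↦ CB

A->CDB, B->A, C->DCB, D->CB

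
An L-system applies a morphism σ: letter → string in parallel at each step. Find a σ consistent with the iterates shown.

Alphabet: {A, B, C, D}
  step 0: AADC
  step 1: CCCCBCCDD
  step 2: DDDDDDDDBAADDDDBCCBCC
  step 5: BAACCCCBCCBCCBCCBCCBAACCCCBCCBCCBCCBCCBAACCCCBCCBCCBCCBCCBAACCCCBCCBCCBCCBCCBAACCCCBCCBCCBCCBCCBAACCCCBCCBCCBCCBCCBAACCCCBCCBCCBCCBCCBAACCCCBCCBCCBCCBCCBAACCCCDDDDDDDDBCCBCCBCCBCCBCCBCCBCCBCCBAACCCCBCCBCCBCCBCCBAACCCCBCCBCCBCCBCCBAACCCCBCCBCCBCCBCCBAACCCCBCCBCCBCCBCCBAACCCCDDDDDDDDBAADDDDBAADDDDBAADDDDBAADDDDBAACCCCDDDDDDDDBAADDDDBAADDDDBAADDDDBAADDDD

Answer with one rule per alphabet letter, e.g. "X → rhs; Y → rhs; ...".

  step 1 ⇒ step 2: CCCCBCCDD ⇒ DD·DD·DD·DD·BAA·DD·DD·BCC·BCC
    B ↦ BAA
    C ↦ DD
    D ↦ BCC
  step 0 ⇒ step 1: AADC ⇒ CC·CC·BCC·DD
    A ↦ CC

A->CC, B->BAA, C->DD, D->BCC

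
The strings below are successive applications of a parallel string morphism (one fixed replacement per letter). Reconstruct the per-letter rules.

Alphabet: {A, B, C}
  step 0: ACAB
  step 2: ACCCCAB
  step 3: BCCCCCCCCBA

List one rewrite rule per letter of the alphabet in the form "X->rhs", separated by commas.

A->B, B->A, C->CC

  step 2 ⇒ step 3: ACCCCAB ⇒ B·CC·CC·CC·CC·B·A
    A ↦ B
    B ↦ A
    C ↦ CC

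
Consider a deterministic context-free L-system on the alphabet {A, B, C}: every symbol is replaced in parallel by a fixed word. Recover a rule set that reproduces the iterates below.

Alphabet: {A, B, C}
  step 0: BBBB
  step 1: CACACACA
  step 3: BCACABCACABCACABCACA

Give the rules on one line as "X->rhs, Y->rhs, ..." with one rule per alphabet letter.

  step 0 ⇒ step 1: BBBB ⇒ CA·CA·CA·CA
    B ↦ CA
    A ↦ B  (constrained at step 1)
    C ↦ AB  (constrained at step 1)

A->B, B->CA, C->AB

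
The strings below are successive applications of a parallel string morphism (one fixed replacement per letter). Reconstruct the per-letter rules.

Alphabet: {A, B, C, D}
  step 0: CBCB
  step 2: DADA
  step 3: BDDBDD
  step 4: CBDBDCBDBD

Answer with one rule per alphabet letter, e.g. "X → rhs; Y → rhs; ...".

  step 3 ⇒ step 4: BDDBDD ⇒ C·BD·BD·C·BD·BD
    B ↦ C
    D ↦ BD
  step 2 ⇒ step 3: DADA ⇒ BD·D·BD·D
    A ↦ D
    C ↦ A  (constrained at step 0)

A->D, B->C, C->A, D->BD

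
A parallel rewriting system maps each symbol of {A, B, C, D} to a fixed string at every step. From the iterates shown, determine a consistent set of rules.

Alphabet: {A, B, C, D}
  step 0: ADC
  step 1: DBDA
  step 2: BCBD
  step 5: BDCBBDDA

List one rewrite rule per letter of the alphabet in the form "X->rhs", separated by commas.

  step 1 ⇒ step 2: DBDA ⇒ B·C·B·D
    A ↦ D
    B ↦ C
    D ↦ B
  step 0 ⇒ step 1: ADC ⇒ D·B·DA
    C ↦ DA

A->D, B->C, C->DA, D->B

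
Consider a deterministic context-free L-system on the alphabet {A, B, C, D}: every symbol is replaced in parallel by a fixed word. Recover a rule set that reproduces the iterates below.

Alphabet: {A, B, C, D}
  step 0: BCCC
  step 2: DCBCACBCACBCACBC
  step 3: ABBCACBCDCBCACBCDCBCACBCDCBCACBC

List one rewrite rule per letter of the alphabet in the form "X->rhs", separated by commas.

A->DC, B->AC, C->BC, D->AB

  step 2 ⇒ step 3: DCBCACBCACBCACBC ⇒ AB·BC·AC·BC·DC·BC·AC·BC·DC·BC·AC·BC·DC·BC·AC·BC
    A ↦ DC
    B ↦ AC
    C ↦ BC
    D ↦ AB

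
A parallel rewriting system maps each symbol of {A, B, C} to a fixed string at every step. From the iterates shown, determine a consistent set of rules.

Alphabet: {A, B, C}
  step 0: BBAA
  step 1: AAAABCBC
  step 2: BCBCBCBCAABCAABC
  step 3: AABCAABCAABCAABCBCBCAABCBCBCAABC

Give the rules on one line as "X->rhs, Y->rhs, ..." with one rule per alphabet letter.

  step 2 ⇒ step 3: BCBCBCBCAABCAABC ⇒ AA·BC·AA·BC·AA·BC·AA·BC·BC·BC·AA·BC·BC·BC·AA·BC
    A ↦ BC
    B ↦ AA
    C ↦ BC

A->BC, B->AA, C->BC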